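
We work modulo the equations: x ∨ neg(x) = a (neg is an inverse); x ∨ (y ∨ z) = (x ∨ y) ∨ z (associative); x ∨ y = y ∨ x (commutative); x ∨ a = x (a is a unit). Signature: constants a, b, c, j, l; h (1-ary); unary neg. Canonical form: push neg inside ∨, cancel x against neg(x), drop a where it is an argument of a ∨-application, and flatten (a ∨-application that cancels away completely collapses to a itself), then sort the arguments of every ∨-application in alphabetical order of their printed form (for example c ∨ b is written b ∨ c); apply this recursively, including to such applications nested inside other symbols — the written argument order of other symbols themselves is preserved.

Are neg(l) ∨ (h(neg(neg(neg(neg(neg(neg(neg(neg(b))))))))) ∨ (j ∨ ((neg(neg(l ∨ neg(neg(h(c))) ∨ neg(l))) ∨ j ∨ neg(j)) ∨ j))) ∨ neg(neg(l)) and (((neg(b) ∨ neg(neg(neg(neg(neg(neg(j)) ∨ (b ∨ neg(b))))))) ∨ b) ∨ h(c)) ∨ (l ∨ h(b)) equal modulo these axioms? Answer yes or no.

Answer: no — h(b) ∨ h(c) ∨ j ∨ j vs h(b) ∨ h(c) ∨ j ∨ l

Derivation:
Left:  neg(l) ∨ (h(neg(neg(neg(neg(neg(neg(neg(neg(b))))))))) ∨ (j ∨ ((neg(neg(l ∨ neg(neg(h(c))) ∨ neg(l))) ∨ j ∨ neg(j)) ∨ j))) ∨ neg(neg(l))
  Push neg inside:  distribute neg over ∨ and collapse double neg
  Cancel:  l cancels
  Collect:  h(b) ∨ j ∨ j ∨ h(c)
  Order the arguments:  h(b) ∨ h(c) ∨ j ∨ j
Right:  (((neg(b) ∨ neg(neg(neg(neg(neg(neg(j)) ∨ (b ∨ neg(b))))))) ∨ b) ∨ h(c)) ∨ (l ∨ h(b))
  Push neg inside:  distribute neg over ∨ and collapse double neg
  Cancel:  b cancels
  Combine occurrences:  j ∨ h(c) ∨ l ∨ h(b)
  Sort arguments:  h(b) ∨ h(c) ∨ j ∨ l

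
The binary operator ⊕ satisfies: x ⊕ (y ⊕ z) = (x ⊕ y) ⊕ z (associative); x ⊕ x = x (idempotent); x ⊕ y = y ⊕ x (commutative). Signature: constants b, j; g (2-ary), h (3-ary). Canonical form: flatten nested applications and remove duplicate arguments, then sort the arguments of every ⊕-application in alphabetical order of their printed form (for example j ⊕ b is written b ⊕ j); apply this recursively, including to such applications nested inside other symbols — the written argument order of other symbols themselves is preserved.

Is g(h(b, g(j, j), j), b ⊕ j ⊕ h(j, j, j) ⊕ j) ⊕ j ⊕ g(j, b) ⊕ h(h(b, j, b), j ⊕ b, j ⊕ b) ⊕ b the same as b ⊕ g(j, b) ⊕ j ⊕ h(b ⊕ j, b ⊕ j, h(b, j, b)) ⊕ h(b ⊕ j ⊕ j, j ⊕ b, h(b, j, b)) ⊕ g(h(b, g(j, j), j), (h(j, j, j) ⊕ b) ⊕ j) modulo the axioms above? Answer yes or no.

Answer: no — b ⊕ g(h(b, g(j, j), j), b ⊕ h(j, j, j) ⊕ j) ⊕ g(j, b) ⊕ h(h(b, j, b), b ⊕ j, b ⊕ j) ⊕ j vs b ⊕ g(h(b, g(j, j), j), b ⊕ h(j, j, j) ⊕ j) ⊕ g(j, b) ⊕ h(b ⊕ j, b ⊕ j, h(b, j, b)) ⊕ j

Derivation:
Left:  g(h(b, g(j, j), j), b ⊕ j ⊕ h(j, j, j) ⊕ j) ⊕ j ⊕ g(j, b) ⊕ h(h(b, j, b), j ⊕ b, j ⊕ b) ⊕ b
  Simplify inside:  g(h(b, g(j, j), j), b ⊕ j ⊕ h(j, j, j) ⊕ j)  →  g(h(b, g(j, j), j), b ⊕ h(j, j, j) ⊕ j)
  Simplify inside:  h(h(b, j, b), j ⊕ b, j ⊕ b)  →  h(h(b, j, b), b ⊕ j, b ⊕ j)
  Sort:  b ⊕ g(h(b, g(j, j), j), b ⊕ h(j, j, j) ⊕ j) ⊕ g(j, b) ⊕ h(h(b, j, b), b ⊕ j, b ⊕ j) ⊕ j
Right:  b ⊕ g(j, b) ⊕ j ⊕ h(b ⊕ j, b ⊕ j, h(b, j, b)) ⊕ h(b ⊕ j ⊕ j, j ⊕ b, h(b, j, b)) ⊕ g(h(b, g(j, j), j), (h(j, j, j) ⊕ b) ⊕ j)
  Inside:  h(b ⊕ j ⊕ j, j ⊕ b, h(b, j, b))  →  h(b ⊕ j, b ⊕ j, h(b, j, b))
  Inside:  g(h(b, g(j, j), j), (h(j, j, j) ⊕ b) ⊕ j)  →  g(h(b, g(j, j), j), b ⊕ h(j, j, j) ⊕ j)
  Idempotence:  drop duplicate h(b ⊕ j, b ⊕ j, h(b, j, b))
  Sort:  b ⊕ g(h(b, g(j, j), j), b ⊕ h(j, j, j) ⊕ j) ⊕ g(j, b) ⊕ h(b ⊕ j, b ⊕ j, h(b, j, b)) ⊕ j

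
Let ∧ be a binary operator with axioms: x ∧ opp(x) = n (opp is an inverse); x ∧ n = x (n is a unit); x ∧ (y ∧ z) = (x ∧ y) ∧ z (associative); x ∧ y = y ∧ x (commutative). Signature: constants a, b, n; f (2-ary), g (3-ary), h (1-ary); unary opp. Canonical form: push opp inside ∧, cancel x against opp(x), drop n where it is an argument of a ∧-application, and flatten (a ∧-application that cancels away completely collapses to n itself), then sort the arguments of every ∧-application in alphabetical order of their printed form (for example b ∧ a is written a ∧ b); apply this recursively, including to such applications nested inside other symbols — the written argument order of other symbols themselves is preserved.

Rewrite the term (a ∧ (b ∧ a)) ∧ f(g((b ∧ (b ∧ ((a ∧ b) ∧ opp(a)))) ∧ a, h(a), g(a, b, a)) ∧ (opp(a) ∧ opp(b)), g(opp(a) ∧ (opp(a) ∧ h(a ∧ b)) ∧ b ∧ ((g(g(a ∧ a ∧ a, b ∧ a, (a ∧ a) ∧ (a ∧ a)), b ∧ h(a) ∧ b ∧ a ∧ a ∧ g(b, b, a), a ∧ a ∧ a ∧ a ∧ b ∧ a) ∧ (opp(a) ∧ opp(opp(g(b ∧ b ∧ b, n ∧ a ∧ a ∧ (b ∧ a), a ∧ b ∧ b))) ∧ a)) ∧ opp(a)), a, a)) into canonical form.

Push opp inside:  distribute opp over ∧ and collapse double opp
Collect:  a ∧ a ∧ b ∧ f(g(a ∧ b ∧ b ∧ b, h(a), g(a, b, a)) ∧ opp(a) ∧ opp(b), g(b ∧ g(b ∧ b ∧ b, a ∧ a ∧ a ∧ b, a ∧ b ∧ b) ∧ g(g(a ∧ a ∧ a, a ∧ b, a ∧ a ∧ a ∧ a), a ∧ a ∧ b ∧ b ∧ g(b, b, a) ∧ h(a), a ∧ a ∧ a ∧ a ∧ a ∧ b) ∧ h(a ∧ b) ∧ opp(a) ∧ opp(a) ∧ opp(a), a, a))

Answer: a ∧ a ∧ b ∧ f(g(a ∧ b ∧ b ∧ b, h(a), g(a, b, a)) ∧ opp(a) ∧ opp(b), g(b ∧ g(b ∧ b ∧ b, a ∧ a ∧ a ∧ b, a ∧ b ∧ b) ∧ g(g(a ∧ a ∧ a, a ∧ b, a ∧ a ∧ a ∧ a), a ∧ a ∧ b ∧ b ∧ g(b, b, a) ∧ h(a), a ∧ a ∧ a ∧ a ∧ a ∧ b) ∧ h(a ∧ b) ∧ opp(a) ∧ opp(a) ∧ opp(a), a, a))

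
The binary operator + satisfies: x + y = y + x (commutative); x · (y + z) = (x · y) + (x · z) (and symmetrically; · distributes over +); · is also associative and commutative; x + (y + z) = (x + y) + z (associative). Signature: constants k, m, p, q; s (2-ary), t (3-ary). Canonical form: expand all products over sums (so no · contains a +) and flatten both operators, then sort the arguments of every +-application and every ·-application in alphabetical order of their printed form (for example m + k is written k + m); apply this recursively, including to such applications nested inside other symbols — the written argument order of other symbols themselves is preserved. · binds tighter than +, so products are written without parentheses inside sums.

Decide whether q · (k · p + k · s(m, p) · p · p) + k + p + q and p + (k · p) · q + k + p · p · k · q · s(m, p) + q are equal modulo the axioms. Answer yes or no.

Answer: yes — both canonical forms are k + k · p · p · q · s(m, p) + k · p · q + p + q

Derivation:
Left:  q · (k · p + k · s(m, p) · p · p) + k + p + q
  Distribute:  k · p · q + k · p · p · q · s(m, p) + k + p + q
  Order the arguments:  k + k · p · p · q · s(m, p) + k · p · q + p + q
Right:  p + (k · p) · q + k + p · p · k · q · s(m, p) + q
  Un-nest:  p + k · p · q + k + k · p · p · q · s(m, p) + q
  Order the arguments:  k + k · p · p · q · s(m, p) + k · p · q + p + q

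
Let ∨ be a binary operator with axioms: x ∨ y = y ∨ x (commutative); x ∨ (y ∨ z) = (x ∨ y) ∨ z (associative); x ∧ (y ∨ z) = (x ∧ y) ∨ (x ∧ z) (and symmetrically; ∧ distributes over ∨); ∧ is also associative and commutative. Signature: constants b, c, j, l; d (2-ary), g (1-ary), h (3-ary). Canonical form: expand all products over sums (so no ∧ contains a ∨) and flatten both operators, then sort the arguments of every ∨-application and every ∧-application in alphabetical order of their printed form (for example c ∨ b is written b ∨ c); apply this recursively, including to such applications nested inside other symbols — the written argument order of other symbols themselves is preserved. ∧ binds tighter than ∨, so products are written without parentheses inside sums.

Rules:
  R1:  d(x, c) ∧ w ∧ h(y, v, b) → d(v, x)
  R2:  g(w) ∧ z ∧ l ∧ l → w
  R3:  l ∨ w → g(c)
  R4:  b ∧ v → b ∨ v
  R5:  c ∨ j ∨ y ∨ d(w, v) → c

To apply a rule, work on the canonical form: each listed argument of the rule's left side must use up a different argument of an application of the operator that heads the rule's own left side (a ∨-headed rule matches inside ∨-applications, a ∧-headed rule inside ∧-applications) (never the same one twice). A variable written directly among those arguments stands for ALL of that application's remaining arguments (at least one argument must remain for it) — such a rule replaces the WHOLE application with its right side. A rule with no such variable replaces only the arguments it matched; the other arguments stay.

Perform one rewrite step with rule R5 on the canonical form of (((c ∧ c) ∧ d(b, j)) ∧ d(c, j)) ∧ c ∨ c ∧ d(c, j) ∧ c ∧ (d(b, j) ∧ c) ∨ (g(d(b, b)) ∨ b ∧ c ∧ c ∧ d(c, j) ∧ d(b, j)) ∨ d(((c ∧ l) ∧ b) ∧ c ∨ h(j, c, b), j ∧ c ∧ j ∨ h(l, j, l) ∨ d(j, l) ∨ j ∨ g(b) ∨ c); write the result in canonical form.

Canonical form:  b ∧ c ∧ c ∧ d(b, j) ∧ d(c, j) ∨ c ∧ c ∧ c ∧ d(b, j) ∧ d(c, j) ∨ c ∧ c ∧ c ∧ d(b, j) ∧ d(c, j) ∨ d(b ∧ c ∧ c ∧ l ∨ h(j, c, b), c ∨ c ∧ j ∧ j ∨ d(j, l) ∨ g(b) ∨ h(l, j, l) ∨ j) ∨ g(d(b, b))
R5 matches:  uses c, d(j, l), j;  v := l, w := j, y := c ∧ j ∧ j ∨ g(b) ∨ h(l, j, l)
Every leftover argument binds to the variable; the entire application is replaced.
Result:  b ∧ c ∧ c ∧ d(b, j) ∧ d(c, j) ∨ c ∧ c ∧ c ∧ d(b, j) ∧ d(c, j) ∨ c ∧ c ∧ c ∧ d(b, j) ∧ d(c, j) ∨ d(b ∧ c ∧ c ∧ l ∨ h(j, c, b), c) ∨ g(d(b, b))

Answer: b ∧ c ∧ c ∧ d(b, j) ∧ d(c, j) ∨ c ∧ c ∧ c ∧ d(b, j) ∧ d(c, j) ∨ c ∧ c ∧ c ∧ d(b, j) ∧ d(c, j) ∨ d(b ∧ c ∧ c ∧ l ∨ h(j, c, b), c) ∨ g(d(b, b))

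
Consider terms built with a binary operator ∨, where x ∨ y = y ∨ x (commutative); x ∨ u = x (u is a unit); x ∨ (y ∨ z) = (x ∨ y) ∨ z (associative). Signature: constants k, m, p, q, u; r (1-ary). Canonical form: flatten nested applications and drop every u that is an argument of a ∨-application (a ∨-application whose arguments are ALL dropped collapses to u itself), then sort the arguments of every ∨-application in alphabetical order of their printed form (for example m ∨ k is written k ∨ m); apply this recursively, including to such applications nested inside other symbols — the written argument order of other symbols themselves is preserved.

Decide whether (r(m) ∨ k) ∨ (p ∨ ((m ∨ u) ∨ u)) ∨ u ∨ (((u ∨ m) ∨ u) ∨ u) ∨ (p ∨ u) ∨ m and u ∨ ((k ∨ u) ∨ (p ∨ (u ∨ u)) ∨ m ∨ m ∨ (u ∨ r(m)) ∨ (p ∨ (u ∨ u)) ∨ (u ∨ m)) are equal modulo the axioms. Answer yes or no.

Left:  (r(m) ∨ k) ∨ (p ∨ ((m ∨ u) ∨ u)) ∨ u ∨ (((u ∨ m) ∨ u) ∨ u) ∨ (p ∨ u) ∨ m
  Merge nested applications:  r(m) ∨ k ∨ p ∨ m ∨ u ∨ u ∨ u ∨ u ∨ m ∨ u ∨ u ∨ p ∨ u ∨ m
  Units out:  drop u (×7)
  Order the arguments:  k ∨ m ∨ m ∨ m ∨ p ∨ p ∨ r(m)
Right:  u ∨ ((k ∨ u) ∨ (p ∨ (u ∨ u)) ∨ m ∨ m ∨ (u ∨ r(m)) ∨ (p ∨ (u ∨ u)) ∨ (u ∨ m))
  Un-nest:  u ∨ k ∨ u ∨ p ∨ u ∨ u ∨ m ∨ m ∨ u ∨ r(m) ∨ p ∨ u ∨ u ∨ u ∨ m
  Units out:  drop u (×8)
  Sort:  k ∨ m ∨ m ∨ m ∨ p ∨ p ∨ r(m)

Answer: yes — both canonical forms are k ∨ m ∨ m ∨ m ∨ p ∨ p ∨ r(m)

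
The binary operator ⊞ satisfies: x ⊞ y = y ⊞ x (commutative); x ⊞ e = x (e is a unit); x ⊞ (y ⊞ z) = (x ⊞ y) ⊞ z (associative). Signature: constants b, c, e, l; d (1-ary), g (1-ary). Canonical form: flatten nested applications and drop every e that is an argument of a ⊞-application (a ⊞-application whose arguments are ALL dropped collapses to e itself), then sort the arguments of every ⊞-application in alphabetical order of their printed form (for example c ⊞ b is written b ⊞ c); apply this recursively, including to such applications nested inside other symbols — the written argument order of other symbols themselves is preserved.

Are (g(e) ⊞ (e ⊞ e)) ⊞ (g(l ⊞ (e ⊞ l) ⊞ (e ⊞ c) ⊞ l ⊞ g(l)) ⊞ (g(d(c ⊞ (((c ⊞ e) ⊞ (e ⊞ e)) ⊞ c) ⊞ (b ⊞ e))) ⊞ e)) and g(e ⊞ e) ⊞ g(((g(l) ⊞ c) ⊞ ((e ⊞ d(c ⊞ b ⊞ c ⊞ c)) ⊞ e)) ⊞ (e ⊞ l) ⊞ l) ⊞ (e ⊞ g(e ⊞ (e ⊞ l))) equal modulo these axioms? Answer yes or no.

Answer: no — g(c ⊞ g(l) ⊞ l ⊞ l ⊞ l) ⊞ g(d(b ⊞ c ⊞ c ⊞ c)) ⊞ g(e) vs g(c ⊞ d(b ⊞ c ⊞ c ⊞ c) ⊞ g(l) ⊞ l ⊞ l) ⊞ g(e) ⊞ g(l)

Derivation:
Left:  (g(e) ⊞ (e ⊞ e)) ⊞ (g(l ⊞ (e ⊞ l) ⊞ (e ⊞ c) ⊞ l ⊞ g(l)) ⊞ (g(d(c ⊞ (((c ⊞ e) ⊞ (e ⊞ e)) ⊞ c) ⊞ (b ⊞ e))) ⊞ e))
  Merge nested applications:  g(e) ⊞ e ⊞ e ⊞ g(l ⊞ (e ⊞ l) ⊞ (e ⊞ c) ⊞ l ⊞ g(l)) ⊞ g(d(c ⊞ (((c ⊞ e) ⊞ (e ⊞ e)) ⊞ c) ⊞ (b ⊞ e))) ⊞ e
  Inside:  g(l ⊞ (e ⊞ l) ⊞ (e ⊞ c) ⊞ l ⊞ g(l))  →  g(c ⊞ g(l) ⊞ l ⊞ l ⊞ l)
  Inside:  g(d(c ⊞ (((c ⊞ e) ⊞ (e ⊞ e)) ⊞ c) ⊞ (b ⊞ e)))  →  g(d(b ⊞ c ⊞ c ⊞ c))
  Unit:  drop e (×3)
  Sort:  g(c ⊞ g(l) ⊞ l ⊞ l ⊞ l) ⊞ g(d(b ⊞ c ⊞ c ⊞ c)) ⊞ g(e)
Right:  g(e ⊞ e) ⊞ g(((g(l) ⊞ c) ⊞ ((e ⊞ d(c ⊞ b ⊞ c ⊞ c)) ⊞ e)) ⊞ (e ⊞ l) ⊞ l) ⊞ (e ⊞ g(e ⊞ (e ⊞ l)))
  Flatten:  g(e ⊞ e) ⊞ g(((g(l) ⊞ c) ⊞ ((e ⊞ d(c ⊞ b ⊞ c ⊞ c)) ⊞ e)) ⊞ (e ⊞ l) ⊞ l) ⊞ e ⊞ g(e ⊞ (e ⊞ l))
  Canonicalize subterm:  g(e ⊞ e)  →  g(e)
  Simplify inside:  g(((g(l) ⊞ c) ⊞ ((e ⊞ d(c ⊞ b ⊞ c ⊞ c)) ⊞ e)) ⊞ (e ⊞ l) ⊞ l)  →  g(c ⊞ d(b ⊞ c ⊞ c ⊞ c) ⊞ g(l) ⊞ l ⊞ l)
  Canonicalize subterm:  g(e ⊞ (e ⊞ l))  →  g(l)
  Units out:  drop e
  Order the arguments:  g(c ⊞ d(b ⊞ c ⊞ c ⊞ c) ⊞ g(l) ⊞ l ⊞ l) ⊞ g(e) ⊞ g(l)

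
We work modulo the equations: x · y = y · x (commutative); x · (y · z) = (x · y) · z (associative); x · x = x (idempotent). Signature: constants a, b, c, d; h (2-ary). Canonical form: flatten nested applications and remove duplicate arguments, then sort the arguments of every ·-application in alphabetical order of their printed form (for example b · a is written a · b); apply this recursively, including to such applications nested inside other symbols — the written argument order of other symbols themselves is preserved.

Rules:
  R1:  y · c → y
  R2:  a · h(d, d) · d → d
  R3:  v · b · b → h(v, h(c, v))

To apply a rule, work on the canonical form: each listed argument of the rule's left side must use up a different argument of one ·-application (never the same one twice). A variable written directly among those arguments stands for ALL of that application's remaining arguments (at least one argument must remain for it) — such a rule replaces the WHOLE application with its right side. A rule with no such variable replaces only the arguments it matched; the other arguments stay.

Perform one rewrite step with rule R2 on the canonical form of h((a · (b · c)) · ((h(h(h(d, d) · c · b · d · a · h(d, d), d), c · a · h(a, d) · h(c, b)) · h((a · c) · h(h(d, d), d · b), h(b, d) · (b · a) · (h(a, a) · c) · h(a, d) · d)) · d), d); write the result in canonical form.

Canonical form:  h(a · b · c · d · h(a · c · h(h(d, d), b · d), a · b · c · d · h(a, a) · h(a, d) · h(b, d)) · h(h(a · b · c · d · h(d, d), d), a · c · h(a, d) · h(c, b)), d)
R2 matches:  uses a, d, h(d, d)
Result:  h(a · b · c · d · h(a · c · h(h(d, d), b · d), a · b · c · d · h(a, a) · h(a, d) · h(b, d)) · h(h(b · c · d, d), a · c · h(a, d) · h(c, b)), d)

Answer: h(a · b · c · d · h(a · c · h(h(d, d), b · d), a · b · c · d · h(a, a) · h(a, d) · h(b, d)) · h(h(b · c · d, d), a · c · h(a, d) · h(c, b)), d)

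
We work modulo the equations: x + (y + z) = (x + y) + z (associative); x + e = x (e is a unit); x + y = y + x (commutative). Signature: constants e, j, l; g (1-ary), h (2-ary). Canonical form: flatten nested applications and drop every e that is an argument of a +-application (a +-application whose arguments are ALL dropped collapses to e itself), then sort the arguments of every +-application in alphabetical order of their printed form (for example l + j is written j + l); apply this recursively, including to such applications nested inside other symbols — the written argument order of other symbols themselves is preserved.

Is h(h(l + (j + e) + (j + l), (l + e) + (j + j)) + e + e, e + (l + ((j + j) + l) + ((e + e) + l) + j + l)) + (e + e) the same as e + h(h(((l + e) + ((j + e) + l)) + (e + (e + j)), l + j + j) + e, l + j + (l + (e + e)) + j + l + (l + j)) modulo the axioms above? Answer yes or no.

Answer: yes — both canonical forms are h(h(j + j + l + l, j + j + l), j + j + j + l + l + l + l)

Derivation:
Left:  h(h(l + (j + e) + (j + l), (l + e) + (j + j)) + e + e, e + (l + ((j + j) + l) + ((e + e) + l) + j + l)) + (e + e)
  Un-nest:  h(h(l + (j + e) + (j + l), (l + e) + (j + j)) + e + e, e + (l + ((j + j) + l) + ((e + e) + l) + j + l)) + e + e
  Simplify inside:  h(h(l + (j + e) + (j + l), (l + e) + (j + j)) + e + e, e + (l + ((j + j) + l) + ((e + e) + l) + j + l))  →  h(h(j + j + l + l, j + j + l), j + j + j + l + l + l + l)
  Unit:  drop e (×2)
  Sort arguments:  h(h(j + j + l + l, j + j + l), j + j + j + l + l + l + l)
Right:  e + h(h(((l + e) + ((j + e) + l)) + (e + (e + j)), l + j + j) + e, l + j + (l + (e + e)) + j + l + (l + j))
  Canonicalize subterm:  h(h(((l + e) + ((j + e) + l)) + (e + (e + j)), l + j + j) + e, l + j + (l + (e + e)) + j + l + (l + j))  →  h(h(j + j + l + l, j + j + l), j + j + j + l + l + l + l)
  Drop the unit:  drop e
  Order the arguments:  h(h(j + j + l + l, j + j + l), j + j + j + l + l + l + l)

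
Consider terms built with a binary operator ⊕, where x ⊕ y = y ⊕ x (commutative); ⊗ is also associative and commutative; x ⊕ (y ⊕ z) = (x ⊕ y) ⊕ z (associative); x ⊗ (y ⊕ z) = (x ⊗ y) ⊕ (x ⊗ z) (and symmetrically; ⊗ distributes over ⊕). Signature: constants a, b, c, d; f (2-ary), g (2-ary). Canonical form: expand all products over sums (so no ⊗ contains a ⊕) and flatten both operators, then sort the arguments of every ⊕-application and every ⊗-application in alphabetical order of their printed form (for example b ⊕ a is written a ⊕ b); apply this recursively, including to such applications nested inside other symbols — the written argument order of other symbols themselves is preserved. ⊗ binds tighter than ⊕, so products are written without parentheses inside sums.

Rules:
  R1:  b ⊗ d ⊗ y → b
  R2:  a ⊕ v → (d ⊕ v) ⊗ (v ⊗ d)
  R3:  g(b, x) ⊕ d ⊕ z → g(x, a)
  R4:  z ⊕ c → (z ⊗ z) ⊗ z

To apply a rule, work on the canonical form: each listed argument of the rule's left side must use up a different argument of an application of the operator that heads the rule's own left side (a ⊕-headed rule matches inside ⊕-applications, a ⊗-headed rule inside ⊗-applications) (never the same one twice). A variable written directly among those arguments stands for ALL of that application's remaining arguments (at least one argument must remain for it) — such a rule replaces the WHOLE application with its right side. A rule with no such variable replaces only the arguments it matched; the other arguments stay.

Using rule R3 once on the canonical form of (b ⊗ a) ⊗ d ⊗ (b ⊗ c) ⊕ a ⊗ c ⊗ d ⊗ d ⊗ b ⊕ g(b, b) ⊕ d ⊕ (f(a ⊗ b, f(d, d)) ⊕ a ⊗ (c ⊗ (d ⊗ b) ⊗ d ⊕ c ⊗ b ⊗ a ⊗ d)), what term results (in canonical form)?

Canonical form:  a ⊗ a ⊗ b ⊗ c ⊗ d ⊕ a ⊗ b ⊗ b ⊗ c ⊗ d ⊕ a ⊗ b ⊗ c ⊗ d ⊗ d ⊕ a ⊗ b ⊗ c ⊗ d ⊗ d ⊕ d ⊕ f(a ⊗ b, f(d, d)) ⊕ g(b, b)
Match R3:  consume d, g(b, b);  x := b, z := a ⊗ a ⊗ b ⊗ c ⊗ d ⊕ a ⊗ b ⊗ b ⊗ c ⊗ d ⊕ a ⊗ b ⊗ c ⊗ d ⊗ d ⊕ a ⊗ b ⊗ c ⊗ d ⊗ d ⊕ f(a ⊗ b, f(d, d))
The extension variable absorbs all remaining arguments, so the whole application is rewritten.
Giving:  g(b, a)

Answer: g(b, a)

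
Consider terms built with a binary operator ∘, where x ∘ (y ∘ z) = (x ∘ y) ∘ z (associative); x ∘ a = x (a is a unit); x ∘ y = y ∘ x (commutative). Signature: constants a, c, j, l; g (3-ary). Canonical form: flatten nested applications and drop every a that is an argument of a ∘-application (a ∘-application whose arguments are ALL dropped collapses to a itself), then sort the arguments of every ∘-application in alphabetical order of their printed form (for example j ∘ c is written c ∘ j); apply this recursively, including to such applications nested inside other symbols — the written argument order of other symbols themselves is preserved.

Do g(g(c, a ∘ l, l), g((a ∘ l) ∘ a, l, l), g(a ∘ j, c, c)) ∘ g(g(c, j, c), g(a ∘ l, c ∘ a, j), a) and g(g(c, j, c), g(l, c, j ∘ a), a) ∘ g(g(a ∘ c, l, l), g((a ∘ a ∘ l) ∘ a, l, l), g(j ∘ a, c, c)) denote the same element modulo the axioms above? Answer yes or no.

Answer: yes — both canonical forms are g(g(c, j, c), g(l, c, j), a) ∘ g(g(c, l, l), g(l, l, l), g(j, c, c))

Derivation:
Left:  g(g(c, a ∘ l, l), g((a ∘ l) ∘ a, l, l), g(a ∘ j, c, c)) ∘ g(g(c, j, c), g(a ∘ l, c ∘ a, j), a)
  Simplify inside:  g(g(c, a ∘ l, l), g((a ∘ l) ∘ a, l, l), g(a ∘ j, c, c))  →  g(g(c, l, l), g(l, l, l), g(j, c, c))
  Simplify inside:  g(g(c, j, c), g(a ∘ l, c ∘ a, j), a)  →  g(g(c, j, c), g(l, c, j), a)
  Sort:  g(g(c, j, c), g(l, c, j), a) ∘ g(g(c, l, l), g(l, l, l), g(j, c, c))
Right:  g(g(c, j, c), g(l, c, j ∘ a), a) ∘ g(g(a ∘ c, l, l), g((a ∘ a ∘ l) ∘ a, l, l), g(j ∘ a, c, c))
  Canonicalize subterm:  g(g(c, j, c), g(l, c, j ∘ a), a)  →  g(g(c, j, c), g(l, c, j), a)
  Inside:  g(g(a ∘ c, l, l), g((a ∘ a ∘ l) ∘ a, l, l), g(j ∘ a, c, c))  →  g(g(c, l, l), g(l, l, l), g(j, c, c))
  Sort arguments:  g(g(c, j, c), g(l, c, j), a) ∘ g(g(c, l, l), g(l, l, l), g(j, c, c))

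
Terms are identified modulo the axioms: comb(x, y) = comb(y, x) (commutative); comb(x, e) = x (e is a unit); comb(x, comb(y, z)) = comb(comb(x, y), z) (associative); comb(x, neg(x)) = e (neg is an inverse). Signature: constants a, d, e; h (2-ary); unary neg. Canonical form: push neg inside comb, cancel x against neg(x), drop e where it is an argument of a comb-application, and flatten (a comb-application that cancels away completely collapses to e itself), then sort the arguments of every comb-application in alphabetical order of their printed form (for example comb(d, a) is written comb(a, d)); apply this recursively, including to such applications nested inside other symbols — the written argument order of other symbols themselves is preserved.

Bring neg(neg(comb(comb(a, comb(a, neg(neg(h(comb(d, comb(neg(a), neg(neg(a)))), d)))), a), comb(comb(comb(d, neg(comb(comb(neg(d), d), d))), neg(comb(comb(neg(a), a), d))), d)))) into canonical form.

Answer: comb(a, a, a, h(d, d))

Derivation:
Push neg inside:  distribute neg over comb and collapse double neg
Cancel inverse pairs:  d cancels
Collect terms:  comb(a, a, a, h(d, d))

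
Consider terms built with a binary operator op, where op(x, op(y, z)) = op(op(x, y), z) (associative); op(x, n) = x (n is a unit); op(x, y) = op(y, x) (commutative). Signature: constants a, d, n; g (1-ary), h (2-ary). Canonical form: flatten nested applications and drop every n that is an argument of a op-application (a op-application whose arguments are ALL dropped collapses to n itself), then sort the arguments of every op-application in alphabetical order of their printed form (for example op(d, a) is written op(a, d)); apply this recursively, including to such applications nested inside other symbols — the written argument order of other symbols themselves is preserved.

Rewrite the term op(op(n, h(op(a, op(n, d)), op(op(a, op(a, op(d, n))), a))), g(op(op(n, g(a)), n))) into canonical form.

Answer: op(g(g(a)), h(op(a, d), op(a, a, a, d)))

Derivation:
Flatten:  op(n, h(op(a, op(n, d)), op(op(a, op(a, op(d, n))), a)), g(op(op(n, g(a)), n)))
Simplify inside:  h(op(a, op(n, d)), op(op(a, op(a, op(d, n))), a))  →  h(op(a, d), op(a, a, a, d))
Simplify inside:  g(op(op(n, g(a)), n))  →  g(g(a))
Unit:  drop n
Sort arguments:  op(g(g(a)), h(op(a, d), op(a, a, a, d)))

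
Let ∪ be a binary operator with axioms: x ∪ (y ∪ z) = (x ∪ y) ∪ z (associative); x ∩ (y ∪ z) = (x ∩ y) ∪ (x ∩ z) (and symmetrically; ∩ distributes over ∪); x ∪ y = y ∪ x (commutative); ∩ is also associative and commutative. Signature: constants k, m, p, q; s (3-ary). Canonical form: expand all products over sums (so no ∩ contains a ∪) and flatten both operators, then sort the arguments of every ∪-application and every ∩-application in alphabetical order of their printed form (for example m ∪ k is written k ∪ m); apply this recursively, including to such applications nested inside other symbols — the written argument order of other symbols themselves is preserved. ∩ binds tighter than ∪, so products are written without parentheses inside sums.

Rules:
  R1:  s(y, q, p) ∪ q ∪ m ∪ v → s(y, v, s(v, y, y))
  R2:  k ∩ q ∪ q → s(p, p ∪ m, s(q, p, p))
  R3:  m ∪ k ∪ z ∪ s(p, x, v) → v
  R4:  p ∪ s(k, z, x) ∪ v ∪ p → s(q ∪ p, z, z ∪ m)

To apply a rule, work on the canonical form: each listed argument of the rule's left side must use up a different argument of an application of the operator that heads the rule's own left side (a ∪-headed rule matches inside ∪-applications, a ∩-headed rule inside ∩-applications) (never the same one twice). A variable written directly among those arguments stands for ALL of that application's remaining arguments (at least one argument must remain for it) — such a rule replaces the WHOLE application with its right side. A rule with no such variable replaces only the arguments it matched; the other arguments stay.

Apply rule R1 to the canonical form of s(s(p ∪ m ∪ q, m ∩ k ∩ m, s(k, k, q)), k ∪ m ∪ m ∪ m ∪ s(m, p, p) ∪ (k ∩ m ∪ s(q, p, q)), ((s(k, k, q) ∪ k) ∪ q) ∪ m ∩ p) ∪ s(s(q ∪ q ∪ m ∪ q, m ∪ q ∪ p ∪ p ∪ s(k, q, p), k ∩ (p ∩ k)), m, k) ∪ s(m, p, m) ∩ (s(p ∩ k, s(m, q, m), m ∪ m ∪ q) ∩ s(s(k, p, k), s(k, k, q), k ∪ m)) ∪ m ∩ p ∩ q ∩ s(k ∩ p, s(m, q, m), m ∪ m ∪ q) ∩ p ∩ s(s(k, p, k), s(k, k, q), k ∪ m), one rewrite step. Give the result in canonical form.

Canonical form:  m ∩ p ∩ p ∩ q ∩ s(k ∩ p, s(m, q, m), m ∪ m ∪ q) ∩ s(s(k, p, k), s(k, k, q), k ∪ m) ∪ s(k ∩ p, s(m, q, m), m ∪ m ∪ q) ∩ s(m, p, m) ∩ s(s(k, p, k), s(k, k, q), k ∪ m) ∪ s(s(m ∪ p ∪ q, k ∩ m ∩ m, s(k, k, q)), k ∪ k ∩ m ∪ m ∪ m ∪ m ∪ s(m, p, p) ∪ s(q, p, q), k ∪ m ∩ p ∪ q ∪ s(k, k, q)) ∪ s(s(m ∪ q ∪ q ∪ q, m ∪ p ∪ p ∪ q ∪ s(k, q, p), k ∩ k ∩ p), m, k)
Apply R1:  consuming m, q, s(k, q, p);  v := p ∪ p, y := k
Every leftover argument binds to the variable; the entire application is replaced.
Giving:  m ∩ p ∩ p ∩ q ∩ s(k ∩ p, s(m, q, m), m ∪ m ∪ q) ∩ s(s(k, p, k), s(k, k, q), k ∪ m) ∪ s(k ∩ p, s(m, q, m), m ∪ m ∪ q) ∩ s(m, p, m) ∩ s(s(k, p, k), s(k, k, q), k ∪ m) ∪ s(s(m ∪ p ∪ q, k ∩ m ∩ m, s(k, k, q)), k ∪ k ∩ m ∪ m ∪ m ∪ m ∪ s(m, p, p) ∪ s(q, p, q), k ∪ m ∩ p ∪ q ∪ s(k, k, q)) ∪ s(s(m ∪ q ∪ q ∪ q, s(k, p ∪ p, s(p ∪ p, k, k)), k ∩ k ∩ p), m, k)

Answer: m ∩ p ∩ p ∩ q ∩ s(k ∩ p, s(m, q, m), m ∪ m ∪ q) ∩ s(s(k, p, k), s(k, k, q), k ∪ m) ∪ s(k ∩ p, s(m, q, m), m ∪ m ∪ q) ∩ s(m, p, m) ∩ s(s(k, p, k), s(k, k, q), k ∪ m) ∪ s(s(m ∪ p ∪ q, k ∩ m ∩ m, s(k, k, q)), k ∪ k ∩ m ∪ m ∪ m ∪ m ∪ s(m, p, p) ∪ s(q, p, q), k ∪ m ∩ p ∪ q ∪ s(k, k, q)) ∪ s(s(m ∪ q ∪ q ∪ q, s(k, p ∪ p, s(p ∪ p, k, k)), k ∩ k ∩ p), m, k)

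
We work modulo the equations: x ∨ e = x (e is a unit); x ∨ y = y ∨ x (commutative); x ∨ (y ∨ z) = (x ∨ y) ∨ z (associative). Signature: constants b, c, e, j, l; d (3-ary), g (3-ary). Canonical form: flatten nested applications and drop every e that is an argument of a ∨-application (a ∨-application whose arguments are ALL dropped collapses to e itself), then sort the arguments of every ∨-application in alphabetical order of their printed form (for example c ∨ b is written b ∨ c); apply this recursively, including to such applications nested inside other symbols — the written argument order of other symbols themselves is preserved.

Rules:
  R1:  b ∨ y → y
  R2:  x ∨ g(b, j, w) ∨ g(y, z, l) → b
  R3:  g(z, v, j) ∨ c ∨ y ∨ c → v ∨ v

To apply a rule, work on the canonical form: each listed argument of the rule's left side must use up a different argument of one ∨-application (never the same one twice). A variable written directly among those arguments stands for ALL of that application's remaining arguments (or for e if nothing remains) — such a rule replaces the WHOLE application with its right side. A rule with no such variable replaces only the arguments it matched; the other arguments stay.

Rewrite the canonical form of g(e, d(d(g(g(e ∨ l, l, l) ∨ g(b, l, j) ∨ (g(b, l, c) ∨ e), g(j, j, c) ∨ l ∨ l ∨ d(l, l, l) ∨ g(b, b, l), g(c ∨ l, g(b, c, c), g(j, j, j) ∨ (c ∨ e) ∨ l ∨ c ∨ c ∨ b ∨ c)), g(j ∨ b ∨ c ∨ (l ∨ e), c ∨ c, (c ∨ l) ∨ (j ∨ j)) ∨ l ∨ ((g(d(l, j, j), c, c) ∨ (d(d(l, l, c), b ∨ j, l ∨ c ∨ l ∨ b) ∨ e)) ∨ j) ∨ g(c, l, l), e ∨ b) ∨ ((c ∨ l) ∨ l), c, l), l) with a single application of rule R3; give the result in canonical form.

Canonical form:  g(e, d(c ∨ d(g(g(b, l, c) ∨ g(b, l, j) ∨ g(l, l, l), d(l, l, l) ∨ g(b, b, l) ∨ g(j, j, c) ∨ l ∨ l, g(c ∨ l, g(b, c, c), b ∨ c ∨ c ∨ c ∨ c ∨ g(j, j, j) ∨ l)), d(d(l, l, c), b ∨ j, b ∨ c ∨ l ∨ l) ∨ g(b ∨ c ∨ j ∨ l, c ∨ c, c ∨ j ∨ j ∨ l) ∨ g(c, l, l) ∨ g(d(l, j, j), c, c) ∨ j ∨ l, b) ∨ l ∨ l, c, l), l)
Match R3:  consume c, c, g(j, j, j);  v := j, y := b ∨ c ∨ c ∨ l, z := j
The extension variable absorbs all remaining arguments, so the whole application is rewritten.
Giving:  g(e, d(c ∨ d(g(g(b, l, c) ∨ g(b, l, j) ∨ g(l, l, l), d(l, l, l) ∨ g(b, b, l) ∨ g(j, j, c) ∨ l ∨ l, g(c ∨ l, g(b, c, c), j ∨ j)), d(d(l, l, c), b ∨ j, b ∨ c ∨ l ∨ l) ∨ g(b ∨ c ∨ j ∨ l, c ∨ c, c ∨ j ∨ j ∨ l) ∨ g(c, l, l) ∨ g(d(l, j, j), c, c) ∨ j ∨ l, b) ∨ l ∨ l, c, l), l)

Answer: g(e, d(c ∨ d(g(g(b, l, c) ∨ g(b, l, j) ∨ g(l, l, l), d(l, l, l) ∨ g(b, b, l) ∨ g(j, j, c) ∨ l ∨ l, g(c ∨ l, g(b, c, c), j ∨ j)), d(d(l, l, c), b ∨ j, b ∨ c ∨ l ∨ l) ∨ g(b ∨ c ∨ j ∨ l, c ∨ c, c ∨ j ∨ j ∨ l) ∨ g(c, l, l) ∨ g(d(l, j, j), c, c) ∨ j ∨ l, b) ∨ l ∨ l, c, l), l)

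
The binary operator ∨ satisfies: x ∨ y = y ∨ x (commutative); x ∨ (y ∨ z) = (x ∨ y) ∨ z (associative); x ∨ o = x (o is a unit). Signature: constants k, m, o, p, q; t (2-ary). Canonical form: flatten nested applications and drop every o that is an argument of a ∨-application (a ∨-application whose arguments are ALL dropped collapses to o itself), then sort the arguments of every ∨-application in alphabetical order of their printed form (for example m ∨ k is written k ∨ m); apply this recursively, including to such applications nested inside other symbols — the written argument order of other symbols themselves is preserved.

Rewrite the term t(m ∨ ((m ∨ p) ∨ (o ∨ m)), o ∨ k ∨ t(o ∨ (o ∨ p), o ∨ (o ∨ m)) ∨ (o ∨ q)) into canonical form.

Work inside:  o ∨ k ∨ t(o ∨ (o ∨ p), o ∨ (o ∨ m)) ∨ (o ∨ q)
Merge nested applications:  o ∨ k ∨ t(o ∨ (o ∨ p), o ∨ (o ∨ m)) ∨ o ∨ q
Simplify inside:  t(o ∨ (o ∨ p), o ∨ (o ∨ m))  →  t(p, m)
Drop the unit:  drop o (×2)
Sort:  k ∨ q ∨ t(p, m)
Reassemble:  t(m ∨ m ∨ m ∨ p, k ∨ q ∨ t(p, m))

Answer: t(m ∨ m ∨ m ∨ p, k ∨ q ∨ t(p, m))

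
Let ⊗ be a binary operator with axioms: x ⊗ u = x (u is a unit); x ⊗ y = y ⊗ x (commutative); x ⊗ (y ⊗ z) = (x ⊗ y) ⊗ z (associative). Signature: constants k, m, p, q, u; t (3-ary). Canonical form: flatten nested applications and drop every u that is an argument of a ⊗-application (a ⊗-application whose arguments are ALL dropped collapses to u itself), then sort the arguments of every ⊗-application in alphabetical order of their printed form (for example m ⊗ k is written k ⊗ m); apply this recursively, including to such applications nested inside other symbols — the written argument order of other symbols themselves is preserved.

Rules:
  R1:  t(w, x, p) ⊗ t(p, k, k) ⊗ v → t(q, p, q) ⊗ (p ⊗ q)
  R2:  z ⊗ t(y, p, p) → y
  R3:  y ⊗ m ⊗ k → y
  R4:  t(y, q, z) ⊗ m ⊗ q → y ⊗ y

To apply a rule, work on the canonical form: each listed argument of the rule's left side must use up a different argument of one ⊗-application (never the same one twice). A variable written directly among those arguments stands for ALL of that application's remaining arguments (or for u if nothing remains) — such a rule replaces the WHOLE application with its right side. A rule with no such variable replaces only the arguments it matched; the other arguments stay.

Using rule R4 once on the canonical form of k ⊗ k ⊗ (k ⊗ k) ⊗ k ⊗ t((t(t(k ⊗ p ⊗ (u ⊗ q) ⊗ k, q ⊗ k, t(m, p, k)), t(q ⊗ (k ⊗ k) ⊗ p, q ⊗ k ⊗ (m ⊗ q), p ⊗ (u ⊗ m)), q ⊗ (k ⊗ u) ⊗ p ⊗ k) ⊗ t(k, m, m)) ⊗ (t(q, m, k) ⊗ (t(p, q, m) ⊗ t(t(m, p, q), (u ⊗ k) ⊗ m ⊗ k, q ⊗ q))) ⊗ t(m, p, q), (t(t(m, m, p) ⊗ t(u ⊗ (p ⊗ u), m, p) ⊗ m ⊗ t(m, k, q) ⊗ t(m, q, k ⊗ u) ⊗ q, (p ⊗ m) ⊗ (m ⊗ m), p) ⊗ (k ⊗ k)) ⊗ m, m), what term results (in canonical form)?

Canonical form:  k ⊗ k ⊗ k ⊗ k ⊗ k ⊗ t(t(k, m, m) ⊗ t(m, p, q) ⊗ t(p, q, m) ⊗ t(q, m, k) ⊗ t(t(k ⊗ k ⊗ p ⊗ q, k ⊗ q, t(m, p, k)), t(k ⊗ k ⊗ p ⊗ q, k ⊗ m ⊗ q ⊗ q, m ⊗ p), k ⊗ k ⊗ p ⊗ q) ⊗ t(t(m, p, q), k ⊗ k ⊗ m, q ⊗ q), k ⊗ k ⊗ m ⊗ t(m ⊗ q ⊗ t(m, k, q) ⊗ t(m, m, p) ⊗ t(m, q, k) ⊗ t(p, m, p), m ⊗ m ⊗ m ⊗ p, p), m)
Apply R4:  consuming m, q, t(m, q, k);  y := m, z := k
Result:  k ⊗ k ⊗ k ⊗ k ⊗ k ⊗ t(t(k, m, m) ⊗ t(m, p, q) ⊗ t(p, q, m) ⊗ t(q, m, k) ⊗ t(t(k ⊗ k ⊗ p ⊗ q, k ⊗ q, t(m, p, k)), t(k ⊗ k ⊗ p ⊗ q, k ⊗ m ⊗ q ⊗ q, m ⊗ p), k ⊗ k ⊗ p ⊗ q) ⊗ t(t(m, p, q), k ⊗ k ⊗ m, q ⊗ q), k ⊗ k ⊗ m ⊗ t(m ⊗ m ⊗ t(m, k, q) ⊗ t(m, m, p) ⊗ t(p, m, p), m ⊗ m ⊗ m ⊗ p, p), m)

Answer: k ⊗ k ⊗ k ⊗ k ⊗ k ⊗ t(t(k, m, m) ⊗ t(m, p, q) ⊗ t(p, q, m) ⊗ t(q, m, k) ⊗ t(t(k ⊗ k ⊗ p ⊗ q, k ⊗ q, t(m, p, k)), t(k ⊗ k ⊗ p ⊗ q, k ⊗ m ⊗ q ⊗ q, m ⊗ p), k ⊗ k ⊗ p ⊗ q) ⊗ t(t(m, p, q), k ⊗ k ⊗ m, q ⊗ q), k ⊗ k ⊗ m ⊗ t(m ⊗ m ⊗ t(m, k, q) ⊗ t(m, m, p) ⊗ t(p, m, p), m ⊗ m ⊗ m ⊗ p, p), m)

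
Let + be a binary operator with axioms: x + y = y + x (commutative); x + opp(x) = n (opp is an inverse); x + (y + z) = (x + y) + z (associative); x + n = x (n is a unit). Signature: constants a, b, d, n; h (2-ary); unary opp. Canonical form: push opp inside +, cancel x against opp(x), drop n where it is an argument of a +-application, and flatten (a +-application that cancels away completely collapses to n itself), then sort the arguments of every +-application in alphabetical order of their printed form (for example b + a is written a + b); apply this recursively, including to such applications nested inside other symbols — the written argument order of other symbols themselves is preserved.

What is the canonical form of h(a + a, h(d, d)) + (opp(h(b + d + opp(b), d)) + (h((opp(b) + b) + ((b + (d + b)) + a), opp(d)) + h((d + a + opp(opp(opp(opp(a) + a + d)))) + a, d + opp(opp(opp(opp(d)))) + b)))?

Push opp inside:  distribute opp over + and collapse double opp
Combine occurrences:  h(a + a, h(d, d)) + opp(h(d, d)) + h(a + b + b + d, opp(d)) + h(a + a, b + d + d)
Sort arguments:  h(a + a, b + d + d) + h(a + a, h(d, d)) + h(a + b + b + d, opp(d)) + opp(h(d, d))

Answer: h(a + a, b + d + d) + h(a + a, h(d, d)) + h(a + b + b + d, opp(d)) + opp(h(d, d))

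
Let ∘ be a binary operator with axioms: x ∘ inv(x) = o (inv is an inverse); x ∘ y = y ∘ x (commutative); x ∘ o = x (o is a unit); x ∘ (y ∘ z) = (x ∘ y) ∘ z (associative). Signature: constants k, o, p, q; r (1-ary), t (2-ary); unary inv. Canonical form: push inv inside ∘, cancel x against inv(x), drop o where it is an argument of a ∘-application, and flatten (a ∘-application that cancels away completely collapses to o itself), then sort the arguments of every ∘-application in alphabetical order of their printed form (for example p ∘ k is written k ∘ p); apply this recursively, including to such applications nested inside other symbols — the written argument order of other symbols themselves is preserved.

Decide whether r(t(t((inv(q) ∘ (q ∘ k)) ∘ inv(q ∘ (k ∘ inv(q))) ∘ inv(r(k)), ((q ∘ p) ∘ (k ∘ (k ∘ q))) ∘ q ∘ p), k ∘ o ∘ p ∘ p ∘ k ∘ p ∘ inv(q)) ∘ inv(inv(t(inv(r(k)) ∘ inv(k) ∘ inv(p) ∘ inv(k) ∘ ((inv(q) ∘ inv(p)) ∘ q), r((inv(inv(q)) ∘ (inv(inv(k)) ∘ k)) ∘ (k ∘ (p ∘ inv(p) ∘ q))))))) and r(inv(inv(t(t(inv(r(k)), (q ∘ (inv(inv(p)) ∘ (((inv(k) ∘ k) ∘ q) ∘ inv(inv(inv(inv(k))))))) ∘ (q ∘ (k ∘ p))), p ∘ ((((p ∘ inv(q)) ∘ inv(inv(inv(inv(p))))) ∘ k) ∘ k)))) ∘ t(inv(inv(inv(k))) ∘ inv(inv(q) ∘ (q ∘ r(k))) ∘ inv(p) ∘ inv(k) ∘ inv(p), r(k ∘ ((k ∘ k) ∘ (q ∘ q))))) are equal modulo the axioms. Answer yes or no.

Left:  r(t(t((inv(q) ∘ (q ∘ k)) ∘ inv(q ∘ (k ∘ inv(q))) ∘ inv(r(k)), ((q ∘ p) ∘ (k ∘ (k ∘ q))) ∘ q ∘ p), k ∘ o ∘ p ∘ p ∘ k ∘ p ∘ inv(q)) ∘ inv(inv(t(inv(r(k)) ∘ inv(k) ∘ inv(p) ∘ inv(k) ∘ ((inv(q) ∘ inv(p)) ∘ q), r((inv(inv(q)) ∘ (inv(inv(k)) ∘ k)) ∘ (k ∘ (p ∘ inv(p) ∘ q)))))))
  Descend into:  t(t((inv(q) ∘ (q ∘ k)) ∘ inv(q ∘ (k ∘ inv(q))) ∘ inv(r(k)), ((q ∘ p) ∘ (k ∘ (k ∘ q))) ∘ q ∘ p), k ∘ o ∘ p ∘ p ∘ k ∘ p ∘ inv(q)) ∘ inv(inv(t(inv(r(k)) ∘ inv(k) ∘ inv(p) ∘ inv(k) ∘ ((inv(q) ∘ inv(p)) ∘ q), r((inv(inv(q)) ∘ (inv(inv(k)) ∘ k)) ∘ (k ∘ (p ∘ inv(p) ∘ q))))))
  Push inv inside:  distribute inv over ∘ and collapse double inv
  Collect terms:  t(t(inv(r(k)), k ∘ k ∘ p ∘ p ∘ q ∘ q ∘ q), inv(q) ∘ k ∘ k ∘ p ∘ p ∘ p) ∘ t(inv(k) ∘ inv(k) ∘ inv(p) ∘ inv(p) ∘ inv(r(k)), r(k ∘ k ∘ k ∘ q ∘ q))
  Sort arguments:  t(inv(k) ∘ inv(k) ∘ inv(p) ∘ inv(p) ∘ inv(r(k)), r(k ∘ k ∘ k ∘ q ∘ q)) ∘ t(t(inv(r(k)), k ∘ k ∘ p ∘ p ∘ q ∘ q ∘ q), inv(q) ∘ k ∘ k ∘ p ∘ p ∘ p)
  Rebuild:  r(t(inv(k) ∘ inv(k) ∘ inv(p) ∘ inv(p) ∘ inv(r(k)), r(k ∘ k ∘ k ∘ q ∘ q)) ∘ t(t(inv(r(k)), k ∘ k ∘ p ∘ p ∘ q ∘ q ∘ q), inv(q) ∘ k ∘ k ∘ p ∘ p ∘ p))
Right:  r(inv(inv(t(t(inv(r(k)), (q ∘ (inv(inv(p)) ∘ (((inv(k) ∘ k) ∘ q) ∘ inv(inv(inv(inv(k))))))) ∘ (q ∘ (k ∘ p))), p ∘ ((((p ∘ inv(q)) ∘ inv(inv(inv(inv(p))))) ∘ k) ∘ k)))) ∘ t(inv(inv(inv(k))) ∘ inv(inv(q) ∘ (q ∘ r(k))) ∘ inv(p) ∘ inv(k) ∘ inv(p), r(k ∘ ((k ∘ k) ∘ (q ∘ q)))))
  Focus inside:  inv(inv(t(t(inv(r(k)), (q ∘ (inv(inv(p)) ∘ (((inv(k) ∘ k) ∘ q) ∘ inv(inv(inv(inv(k))))))) ∘ (q ∘ (k ∘ p))), p ∘ ((((p ∘ inv(q)) ∘ inv(inv(inv(inv(p))))) ∘ k) ∘ k)))) ∘ t(inv(inv(inv(k))) ∘ inv(inv(q) ∘ (q ∘ r(k))) ∘ inv(p) ∘ inv(k) ∘ inv(p), r(k ∘ ((k ∘ k) ∘ (q ∘ q))))
  Push inv inside:  distribute inv over ∘ and collapse double inv
  Collect terms:  t(t(inv(r(k)), k ∘ k ∘ p ∘ p ∘ q ∘ q ∘ q), inv(q) ∘ k ∘ k ∘ p ∘ p ∘ p) ∘ t(inv(k) ∘ inv(k) ∘ inv(p) ∘ inv(p) ∘ inv(r(k)), r(k ∘ k ∘ k ∘ q ∘ q))
  Order the arguments:  t(inv(k) ∘ inv(k) ∘ inv(p) ∘ inv(p) ∘ inv(r(k)), r(k ∘ k ∘ k ∘ q ∘ q)) ∘ t(t(inv(r(k)), k ∘ k ∘ p ∘ p ∘ q ∘ q ∘ q), inv(q) ∘ k ∘ k ∘ p ∘ p ∘ p)
  Rebuild:  r(t(inv(k) ∘ inv(k) ∘ inv(p) ∘ inv(p) ∘ inv(r(k)), r(k ∘ k ∘ k ∘ q ∘ q)) ∘ t(t(inv(r(k)), k ∘ k ∘ p ∘ p ∘ q ∘ q ∘ q), inv(q) ∘ k ∘ k ∘ p ∘ p ∘ p))

Answer: yes — both canonical forms are r(t(inv(k) ∘ inv(k) ∘ inv(p) ∘ inv(p) ∘ inv(r(k)), r(k ∘ k ∘ k ∘ q ∘ q)) ∘ t(t(inv(r(k)), k ∘ k ∘ p ∘ p ∘ q ∘ q ∘ q), inv(q) ∘ k ∘ k ∘ p ∘ p ∘ p))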